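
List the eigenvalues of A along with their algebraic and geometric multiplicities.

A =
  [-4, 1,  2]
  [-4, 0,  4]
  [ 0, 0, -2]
λ = -2: alg = 3, geom = 2

Step 1 — factor the characteristic polynomial to read off the algebraic multiplicities:
  χ_A(x) = (x + 2)^3

Step 2 — compute geometric multiplicities via the rank-nullity identity g(λ) = n − rank(A − λI):
  rank(A − (-2)·I) = 1, so dim ker(A − (-2)·I) = n − 1 = 2

Summary:
  λ = -2: algebraic multiplicity = 3, geometric multiplicity = 2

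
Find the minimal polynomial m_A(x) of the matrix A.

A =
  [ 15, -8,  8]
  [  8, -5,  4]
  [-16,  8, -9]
x^2 - 2*x - 3

The characteristic polynomial is χ_A(x) = (x - 3)*(x + 1)^2, so the eigenvalues are known. The minimal polynomial is
  m_A(x) = Π_λ (x − λ)^{k_λ}
where k_λ is the size of the *largest* Jordan block for λ (equivalently, the smallest k with (A − λI)^k v = 0 for every generalised eigenvector v of λ).

  λ = -1: largest Jordan block has size 1, contributing (x + 1)
  λ = 3: largest Jordan block has size 1, contributing (x − 3)

So m_A(x) = (x - 3)*(x + 1) = x^2 - 2*x - 3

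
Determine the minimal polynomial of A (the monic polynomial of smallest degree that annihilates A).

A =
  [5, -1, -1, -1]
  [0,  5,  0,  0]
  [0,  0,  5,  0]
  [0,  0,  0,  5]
x^2 - 10*x + 25

The characteristic polynomial is χ_A(x) = (x - 5)^4, so the eigenvalues are known. The minimal polynomial is
  m_A(x) = Π_λ (x − λ)^{k_λ}
where k_λ is the size of the *largest* Jordan block for λ (equivalently, the smallest k with (A − λI)^k v = 0 for every generalised eigenvector v of λ).

  λ = 5: largest Jordan block has size 2, contributing (x − 5)^2

So m_A(x) = (x - 5)^2 = x^2 - 10*x + 25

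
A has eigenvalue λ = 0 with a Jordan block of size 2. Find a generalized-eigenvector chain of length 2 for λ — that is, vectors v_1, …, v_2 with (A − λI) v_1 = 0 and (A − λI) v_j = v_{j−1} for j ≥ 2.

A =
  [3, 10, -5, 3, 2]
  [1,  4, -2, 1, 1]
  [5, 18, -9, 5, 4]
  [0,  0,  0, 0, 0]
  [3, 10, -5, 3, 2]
A Jordan chain for λ = 0 of length 2:
v_1 = (3, 1, 5, 0, 3)ᵀ
v_2 = (1, 0, 0, 0, 0)ᵀ

Let N = A − (0)·I. We want v_2 with N^2 v_2 = 0 but N^1 v_2 ≠ 0; then v_{j-1} := N · v_j for j = 2, …, 2.

Pick v_2 = (1, 0, 0, 0, 0)ᵀ.
Then v_1 = N · v_2 = (3, 1, 5, 0, 3)ᵀ.

Sanity check: (A − (0)·I) v_1 = (0, 0, 0, 0, 0)ᵀ = 0. ✓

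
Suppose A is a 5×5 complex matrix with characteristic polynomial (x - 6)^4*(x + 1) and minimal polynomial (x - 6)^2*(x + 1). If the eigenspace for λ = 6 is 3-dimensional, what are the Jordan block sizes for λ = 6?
Block sizes for λ = 6: [2, 1, 1]

Step 1 — from the characteristic polynomial, algebraic multiplicity of λ = 6 is 4. From dim ker(A − (6)·I) = 3, there are exactly 3 Jordan blocks for λ = 6.
Step 2 — from the minimal polynomial, the factor (x − 6)^2 tells us the largest block for λ = 6 has size 2.
Step 3 — with total size 4, 3 blocks, and largest block 2, the block sizes (in nonincreasing order) are [2, 1, 1].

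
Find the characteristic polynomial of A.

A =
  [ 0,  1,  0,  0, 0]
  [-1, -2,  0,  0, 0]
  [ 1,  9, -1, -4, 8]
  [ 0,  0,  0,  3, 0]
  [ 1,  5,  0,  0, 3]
x^5 - 3*x^4 - 6*x^3 + 10*x^2 + 21*x + 9

Expanding det(x·I − A) (e.g. by cofactor expansion or by noting that A is similar to its Jordan form J, which has the same characteristic polynomial as A) gives
  χ_A(x) = x^5 - 3*x^4 - 6*x^3 + 10*x^2 + 21*x + 9
which factors as (x - 3)^2*(x + 1)^3. The eigenvalues (with algebraic multiplicities) are λ = -1 with multiplicity 3, λ = 3 with multiplicity 2.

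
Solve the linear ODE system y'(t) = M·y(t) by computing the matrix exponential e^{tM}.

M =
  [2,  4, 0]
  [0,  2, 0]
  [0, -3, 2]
e^{tM} =
  [exp(2*t), 4*t*exp(2*t), 0]
  [0, exp(2*t), 0]
  [0, -3*t*exp(2*t), exp(2*t)]

Strategy: write M = P · J · P⁻¹ where J is a Jordan canonical form, so e^{tM} = P · e^{tJ} · P⁻¹, and e^{tJ} can be computed block-by-block.

M has Jordan form
J =
  [2, 1, 0]
  [0, 2, 0]
  [0, 0, 2]
(up to reordering of blocks).

Per-block formulas:
  For a 1×1 block at λ = 2: exp(t · [2]) = [e^(2t)].
  For a 2×2 Jordan block J_2(2): exp(t · J_2(2)) = e^(2t)·(I + t·N), where N is the 2×2 nilpotent shift.

After assembling e^{tJ} and conjugating by P, we get:

e^{tM} =
  [exp(2*t), 4*t*exp(2*t), 0]
  [0, exp(2*t), 0]
  [0, -3*t*exp(2*t), exp(2*t)]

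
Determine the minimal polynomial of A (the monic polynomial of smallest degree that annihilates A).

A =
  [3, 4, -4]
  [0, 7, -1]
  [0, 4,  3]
x^3 - 13*x^2 + 55*x - 75

The characteristic polynomial is χ_A(x) = (x - 5)^2*(x - 3), so the eigenvalues are known. The minimal polynomial is
  m_A(x) = Π_λ (x − λ)^{k_λ}
where k_λ is the size of the *largest* Jordan block for λ (equivalently, the smallest k with (A − λI)^k v = 0 for every generalised eigenvector v of λ).

  λ = 3: largest Jordan block has size 1, contributing (x − 3)
  λ = 5: largest Jordan block has size 2, contributing (x − 5)^2

So m_A(x) = (x - 5)^2*(x - 3) = x^3 - 13*x^2 + 55*x - 75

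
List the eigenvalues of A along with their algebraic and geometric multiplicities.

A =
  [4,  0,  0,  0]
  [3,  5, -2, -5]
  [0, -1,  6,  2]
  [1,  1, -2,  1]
λ = 4: alg = 4, geom = 2

Step 1 — factor the characteristic polynomial to read off the algebraic multiplicities:
  χ_A(x) = (x - 4)^4

Step 2 — compute geometric multiplicities via the rank-nullity identity g(λ) = n − rank(A − λI):
  rank(A − (4)·I) = 2, so dim ker(A − (4)·I) = n − 2 = 2

Summary:
  λ = 4: algebraic multiplicity = 4, geometric multiplicity = 2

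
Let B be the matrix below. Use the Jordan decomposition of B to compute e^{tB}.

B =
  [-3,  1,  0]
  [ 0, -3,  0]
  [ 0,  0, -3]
e^{tB} =
  [exp(-3*t), t*exp(-3*t), 0]
  [0, exp(-3*t), 0]
  [0, 0, exp(-3*t)]

Strategy: write B = P · J · P⁻¹ where J is a Jordan canonical form, so e^{tB} = P · e^{tJ} · P⁻¹, and e^{tJ} can be computed block-by-block.

B has Jordan form
J =
  [-3,  1,  0]
  [ 0, -3,  0]
  [ 0,  0, -3]
(up to reordering of blocks).

Per-block formulas:
  For a 1×1 block at λ = -3: exp(t · [-3]) = [e^(-3t)].
  For a 2×2 Jordan block J_2(-3): exp(t · J_2(-3)) = e^(-3t)·(I + t·N), where N is the 2×2 nilpotent shift.

After assembling e^{tJ} and conjugating by P, we get:

e^{tB} =
  [exp(-3*t), t*exp(-3*t), 0]
  [0, exp(-3*t), 0]
  [0, 0, exp(-3*t)]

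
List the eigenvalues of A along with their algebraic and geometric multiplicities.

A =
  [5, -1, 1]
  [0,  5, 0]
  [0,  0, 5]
λ = 5: alg = 3, geom = 2

Step 1 — factor the characteristic polynomial to read off the algebraic multiplicities:
  χ_A(x) = (x - 5)^3

Step 2 — compute geometric multiplicities via the rank-nullity identity g(λ) = n − rank(A − λI):
  rank(A − (5)·I) = 1, so dim ker(A − (5)·I) = n − 1 = 2

Summary:
  λ = 5: algebraic multiplicity = 3, geometric multiplicity = 2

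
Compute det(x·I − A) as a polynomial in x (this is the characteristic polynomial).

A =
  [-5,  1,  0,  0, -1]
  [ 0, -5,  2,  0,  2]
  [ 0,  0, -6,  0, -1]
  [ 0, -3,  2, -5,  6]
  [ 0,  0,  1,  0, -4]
x^5 + 25*x^4 + 250*x^3 + 1250*x^2 + 3125*x + 3125

Expanding det(x·I − A) (e.g. by cofactor expansion or by noting that A is similar to its Jordan form J, which has the same characteristic polynomial as A) gives
  χ_A(x) = x^5 + 25*x^4 + 250*x^3 + 1250*x^2 + 3125*x + 3125
which factors as (x + 5)^5. The eigenvalues (with algebraic multiplicities) are λ = -5 with multiplicity 5.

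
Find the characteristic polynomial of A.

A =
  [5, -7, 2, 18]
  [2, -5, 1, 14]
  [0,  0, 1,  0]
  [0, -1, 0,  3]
x^4 - 4*x^3 + 6*x^2 - 4*x + 1

Expanding det(x·I − A) (e.g. by cofactor expansion or by noting that A is similar to its Jordan form J, which has the same characteristic polynomial as A) gives
  χ_A(x) = x^4 - 4*x^3 + 6*x^2 - 4*x + 1
which factors as (x - 1)^4. The eigenvalues (with algebraic multiplicities) are λ = 1 with multiplicity 4.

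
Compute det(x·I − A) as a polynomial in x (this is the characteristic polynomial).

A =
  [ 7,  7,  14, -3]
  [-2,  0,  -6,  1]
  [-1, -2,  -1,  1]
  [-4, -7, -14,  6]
x^4 - 12*x^3 + 54*x^2 - 108*x + 81

Expanding det(x·I − A) (e.g. by cofactor expansion or by noting that A is similar to its Jordan form J, which has the same characteristic polynomial as A) gives
  χ_A(x) = x^4 - 12*x^3 + 54*x^2 - 108*x + 81
which factors as (x - 3)^4. The eigenvalues (with algebraic multiplicities) are λ = 3 with multiplicity 4.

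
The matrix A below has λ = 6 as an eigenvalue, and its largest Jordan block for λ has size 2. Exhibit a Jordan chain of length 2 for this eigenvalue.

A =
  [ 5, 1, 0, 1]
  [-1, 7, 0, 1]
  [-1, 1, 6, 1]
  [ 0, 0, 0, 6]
A Jordan chain for λ = 6 of length 2:
v_1 = (-1, -1, -1, 0)ᵀ
v_2 = (1, 0, 0, 0)ᵀ

Let N = A − (6)·I. We want v_2 with N^2 v_2 = 0 but N^1 v_2 ≠ 0; then v_{j-1} := N · v_j for j = 2, …, 2.

Pick v_2 = (1, 0, 0, 0)ᵀ.
Then v_1 = N · v_2 = (-1, -1, -1, 0)ᵀ.

Sanity check: (A − (6)·I) v_1 = (0, 0, 0, 0)ᵀ = 0. ✓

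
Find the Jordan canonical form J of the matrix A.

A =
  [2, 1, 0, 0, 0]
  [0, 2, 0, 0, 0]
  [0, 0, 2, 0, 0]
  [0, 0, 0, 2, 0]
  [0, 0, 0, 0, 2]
J_2(2) ⊕ J_1(2) ⊕ J_1(2) ⊕ J_1(2)

The characteristic polynomial is
  det(x·I − A) = x^5 - 10*x^4 + 40*x^3 - 80*x^2 + 80*x - 32 = (x - 2)^5

Eigenvalues and multiplicities (the geometric multiplicity of λ is n − rank(A − λI), which equals the number of Jordan blocks for λ):
  λ = 2: algebraic multiplicity = 5, geometric multiplicity = 4

Determining the block sizes for each eigenvalue:
  λ = 2: 4 blocks summing to 5 forces exactly one block of size 2 and the rest size 1 → block sizes [2, 1, 1, 1]

Assembling the blocks gives a Jordan form
J =
  [2, 1, 0, 0, 0]
  [0, 2, 0, 0, 0]
  [0, 0, 2, 0, 0]
  [0, 0, 0, 2, 0]
  [0, 0, 0, 0, 2]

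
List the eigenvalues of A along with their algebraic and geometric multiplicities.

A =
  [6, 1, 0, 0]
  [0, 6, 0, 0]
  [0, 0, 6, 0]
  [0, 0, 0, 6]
λ = 6: alg = 4, geom = 3

Step 1 — factor the characteristic polynomial to read off the algebraic multiplicities:
  χ_A(x) = (x - 6)^4

Step 2 — compute geometric multiplicities via the rank-nullity identity g(λ) = n − rank(A − λI):
  rank(A − (6)·I) = 1, so dim ker(A − (6)·I) = n − 1 = 3

Summary:
  λ = 6: algebraic multiplicity = 4, geometric multiplicity = 3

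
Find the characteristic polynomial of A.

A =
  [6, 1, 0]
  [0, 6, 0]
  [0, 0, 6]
x^3 - 18*x^2 + 108*x - 216

Expanding det(x·I − A) (e.g. by cofactor expansion or by noting that A is similar to its Jordan form J, which has the same characteristic polynomial as A) gives
  χ_A(x) = x^3 - 18*x^2 + 108*x - 216
which factors as (x - 6)^3. The eigenvalues (with algebraic multiplicities) are λ = 6 with multiplicity 3.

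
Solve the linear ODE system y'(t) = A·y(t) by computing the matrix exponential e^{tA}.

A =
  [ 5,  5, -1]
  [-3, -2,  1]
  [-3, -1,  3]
e^{tA} =
  [-3*t^2*exp(2*t)/2 + 3*t*exp(2*t) + exp(2*t), -2*t^2*exp(2*t) + 5*t*exp(2*t), t^2*exp(2*t)/2 - t*exp(2*t)]
  [-3*t*exp(2*t), -4*t*exp(2*t) + exp(2*t), t*exp(2*t)]
  [-9*t^2*exp(2*t)/2 - 3*t*exp(2*t), -6*t^2*exp(2*t) - t*exp(2*t), 3*t^2*exp(2*t)/2 + t*exp(2*t) + exp(2*t)]

Strategy: write A = P · J · P⁻¹ where J is a Jordan canonical form, so e^{tA} = P · e^{tJ} · P⁻¹, and e^{tJ} can be computed block-by-block.

A has Jordan form
J =
  [2, 1, 0]
  [0, 2, 1]
  [0, 0, 2]
(up to reordering of blocks).

Per-block formulas:
  For a 3×3 Jordan block J_3(2): exp(t · J_3(2)) = e^(2t)·(I + t·N + (t^2/2)·N^2), where N is the 3×3 nilpotent shift.

After assembling e^{tJ} and conjugating by P, we get:

e^{tA} =
  [-3*t^2*exp(2*t)/2 + 3*t*exp(2*t) + exp(2*t), -2*t^2*exp(2*t) + 5*t*exp(2*t), t^2*exp(2*t)/2 - t*exp(2*t)]
  [-3*t*exp(2*t), -4*t*exp(2*t) + exp(2*t), t*exp(2*t)]
  [-9*t^2*exp(2*t)/2 - 3*t*exp(2*t), -6*t^2*exp(2*t) - t*exp(2*t), 3*t^2*exp(2*t)/2 + t*exp(2*t) + exp(2*t)]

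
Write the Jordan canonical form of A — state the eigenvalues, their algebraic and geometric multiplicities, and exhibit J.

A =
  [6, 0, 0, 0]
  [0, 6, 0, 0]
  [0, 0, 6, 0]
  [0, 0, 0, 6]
J_1(6) ⊕ J_1(6) ⊕ J_1(6) ⊕ J_1(6)

The characteristic polynomial is
  det(x·I − A) = x^4 - 24*x^3 + 216*x^2 - 864*x + 1296 = (x - 6)^4

Eigenvalues and multiplicities (the geometric multiplicity of λ is n − rank(A − λI), which equals the number of Jordan blocks for λ):
  λ = 6: algebraic multiplicity = 4, geometric multiplicity = 4

Determining the block sizes for each eigenvalue:
  λ = 6: gm = am = 4, so every block has size 1 → block sizes [1, 1, 1, 1]

Assembling the blocks gives a Jordan form
J =
  [6, 0, 0, 0]
  [0, 6, 0, 0]
  [0, 0, 6, 0]
  [0, 0, 0, 6]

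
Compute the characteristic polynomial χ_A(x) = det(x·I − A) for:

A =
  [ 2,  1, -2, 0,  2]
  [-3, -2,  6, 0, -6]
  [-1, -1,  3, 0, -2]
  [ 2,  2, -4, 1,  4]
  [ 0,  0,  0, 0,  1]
x^5 - 5*x^4 + 10*x^3 - 10*x^2 + 5*x - 1

Expanding det(x·I − A) (e.g. by cofactor expansion or by noting that A is similar to its Jordan form J, which has the same characteristic polynomial as A) gives
  χ_A(x) = x^5 - 5*x^4 + 10*x^3 - 10*x^2 + 5*x - 1
which factors as (x - 1)^5. The eigenvalues (with algebraic multiplicities) are λ = 1 with multiplicity 5.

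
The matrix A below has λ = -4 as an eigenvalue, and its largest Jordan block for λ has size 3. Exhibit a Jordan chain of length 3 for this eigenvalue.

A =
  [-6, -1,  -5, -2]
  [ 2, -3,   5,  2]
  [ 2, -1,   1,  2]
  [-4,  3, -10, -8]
A Jordan chain for λ = -4 of length 3:
v_1 = (0, 0, -4, 10)ᵀ
v_2 = (-2, 2, 2, -4)ᵀ
v_3 = (1, 0, 0, 0)ᵀ

Let N = A − (-4)·I. We want v_3 with N^3 v_3 = 0 but N^2 v_3 ≠ 0; then v_{j-1} := N · v_j for j = 3, …, 2.

Pick v_3 = (1, 0, 0, 0)ᵀ.
Then v_2 = N · v_3 = (-2, 2, 2, -4)ᵀ.
Then v_1 = N · v_2 = (0, 0, -4, 10)ᵀ.

Sanity check: (A − (-4)·I) v_1 = (0, 0, 0, 0)ᵀ = 0. ✓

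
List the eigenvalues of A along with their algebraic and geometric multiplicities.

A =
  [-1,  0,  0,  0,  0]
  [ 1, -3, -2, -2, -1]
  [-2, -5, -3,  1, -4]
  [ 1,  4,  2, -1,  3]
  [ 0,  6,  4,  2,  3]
λ = -1: alg = 5, geom = 3

Step 1 — factor the characteristic polynomial to read off the algebraic multiplicities:
  χ_A(x) = (x + 1)^5

Step 2 — compute geometric multiplicities via the rank-nullity identity g(λ) = n − rank(A − λI):
  rank(A − (-1)·I) = 2, so dim ker(A − (-1)·I) = n − 2 = 3

Summary:
  λ = -1: algebraic multiplicity = 5, geometric multiplicity = 3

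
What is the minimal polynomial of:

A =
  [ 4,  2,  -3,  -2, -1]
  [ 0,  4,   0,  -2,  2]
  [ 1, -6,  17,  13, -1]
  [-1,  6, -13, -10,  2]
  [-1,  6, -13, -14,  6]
x^4 - 17*x^3 + 108*x^2 - 304*x + 320

The characteristic polynomial is χ_A(x) = (x - 5)*(x - 4)^4, so the eigenvalues are known. The minimal polynomial is
  m_A(x) = Π_λ (x − λ)^{k_λ}
where k_λ is the size of the *largest* Jordan block for λ (equivalently, the smallest k with (A − λI)^k v = 0 for every generalised eigenvector v of λ).

  λ = 4: largest Jordan block has size 3, contributing (x − 4)^3
  λ = 5: largest Jordan block has size 1, contributing (x − 5)

So m_A(x) = (x - 5)*(x - 4)^3 = x^4 - 17*x^3 + 108*x^2 - 304*x + 320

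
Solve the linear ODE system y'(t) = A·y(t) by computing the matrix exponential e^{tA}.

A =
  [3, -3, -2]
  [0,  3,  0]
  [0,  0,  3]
e^{tA} =
  [exp(3*t), -3*t*exp(3*t), -2*t*exp(3*t)]
  [0, exp(3*t), 0]
  [0, 0, exp(3*t)]

Strategy: write A = P · J · P⁻¹ where J is a Jordan canonical form, so e^{tA} = P · e^{tJ} · P⁻¹, and e^{tJ} can be computed block-by-block.

A has Jordan form
J =
  [3, 1, 0]
  [0, 3, 0]
  [0, 0, 3]
(up to reordering of blocks).

Per-block formulas:
  For a 1×1 block at λ = 3: exp(t · [3]) = [e^(3t)].
  For a 2×2 Jordan block J_2(3): exp(t · J_2(3)) = e^(3t)·(I + t·N), where N is the 2×2 nilpotent shift.

After assembling e^{tJ} and conjugating by P, we get:

e^{tA} =
  [exp(3*t), -3*t*exp(3*t), -2*t*exp(3*t)]
  [0, exp(3*t), 0]
  [0, 0, exp(3*t)]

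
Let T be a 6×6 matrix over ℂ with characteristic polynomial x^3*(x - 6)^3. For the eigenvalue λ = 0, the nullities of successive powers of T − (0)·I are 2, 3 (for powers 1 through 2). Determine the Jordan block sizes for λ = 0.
Block sizes for λ = 0: [2, 1]

From the dimensions of kernels of powers, the number of Jordan blocks of size at least j is d_j − d_{j−1} where d_j = dim ker(N^j) (with d_0 = 0). Computing the differences gives [2, 1].
The number of blocks of size exactly k is (#blocks of size ≥ k) − (#blocks of size ≥ k + 1), so the partition is: 1 block(s) of size 1, 1 block(s) of size 2.
In nonincreasing order the block sizes are [2, 1].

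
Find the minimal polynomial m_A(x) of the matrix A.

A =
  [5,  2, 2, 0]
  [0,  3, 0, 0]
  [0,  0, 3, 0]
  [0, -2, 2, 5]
x^2 - 8*x + 15

The characteristic polynomial is χ_A(x) = (x - 5)^2*(x - 3)^2, so the eigenvalues are known. The minimal polynomial is
  m_A(x) = Π_λ (x − λ)^{k_λ}
where k_λ is the size of the *largest* Jordan block for λ (equivalently, the smallest k with (A − λI)^k v = 0 for every generalised eigenvector v of λ).

  λ = 3: largest Jordan block has size 1, contributing (x − 3)
  λ = 5: largest Jordan block has size 1, contributing (x − 5)

So m_A(x) = (x - 5)*(x - 3) = x^2 - 8*x + 15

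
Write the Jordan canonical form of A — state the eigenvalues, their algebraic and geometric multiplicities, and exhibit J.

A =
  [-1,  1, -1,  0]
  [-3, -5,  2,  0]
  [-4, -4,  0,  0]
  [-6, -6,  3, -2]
J_3(-2) ⊕ J_1(-2)

The characteristic polynomial is
  det(x·I − A) = x^4 + 8*x^3 + 24*x^2 + 32*x + 16 = (x + 2)^4

Eigenvalues and multiplicities (the geometric multiplicity of λ is n − rank(A − λI), which equals the number of Jordan blocks for λ):
  λ = -2: algebraic multiplicity = 4, geometric multiplicity = 2

Determining the block sizes for each eigenvalue:
  λ = -2: with am = 4 and gm = 2, the partition is not yet determined (e.g. several partitions of 4 into 2 parts exist). Let N = A − (-2)·I. Computing rank(N^1) = 2, rank(N^2) = 1, rank(N^3) = 0; the number of blocks of size ≥ j is rank(N^{j−1}) − rank(N^j), giving [2, 1, 1]. So we have 1 block(s) of size 3, 1 block(s) of size 1 → block sizes [3, 1]

Assembling the blocks gives a Jordan form
J =
  [-2,  1,  0,  0]
  [ 0, -2,  1,  0]
  [ 0,  0, -2,  0]
  [ 0,  0,  0, -2]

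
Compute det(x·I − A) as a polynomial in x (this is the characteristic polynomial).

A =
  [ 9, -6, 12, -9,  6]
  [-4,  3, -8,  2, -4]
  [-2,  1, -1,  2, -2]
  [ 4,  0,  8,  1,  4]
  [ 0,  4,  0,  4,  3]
x^5 - 15*x^4 + 90*x^3 - 270*x^2 + 405*x - 243

Expanding det(x·I − A) (e.g. by cofactor expansion or by noting that A is similar to its Jordan form J, which has the same characteristic polynomial as A) gives
  χ_A(x) = x^5 - 15*x^4 + 90*x^3 - 270*x^2 + 405*x - 243
which factors as (x - 3)^5. The eigenvalues (with algebraic multiplicities) are λ = 3 with multiplicity 5.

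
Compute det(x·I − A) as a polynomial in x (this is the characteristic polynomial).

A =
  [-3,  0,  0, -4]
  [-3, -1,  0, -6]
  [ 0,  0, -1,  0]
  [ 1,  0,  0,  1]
x^4 + 4*x^3 + 6*x^2 + 4*x + 1

Expanding det(x·I − A) (e.g. by cofactor expansion or by noting that A is similar to its Jordan form J, which has the same characteristic polynomial as A) gives
  χ_A(x) = x^4 + 4*x^3 + 6*x^2 + 4*x + 1
which factors as (x + 1)^4. The eigenvalues (with algebraic multiplicities) are λ = -1 with multiplicity 4.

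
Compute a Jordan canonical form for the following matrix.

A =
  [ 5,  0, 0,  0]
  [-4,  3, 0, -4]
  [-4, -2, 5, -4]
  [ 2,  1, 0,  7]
J_2(5) ⊕ J_1(5) ⊕ J_1(5)

The characteristic polynomial is
  det(x·I − A) = x^4 - 20*x^3 + 150*x^2 - 500*x + 625 = (x - 5)^4

Eigenvalues and multiplicities (the geometric multiplicity of λ is n − rank(A − λI), which equals the number of Jordan blocks for λ):
  λ = 5: algebraic multiplicity = 4, geometric multiplicity = 3

Determining the block sizes for each eigenvalue:
  λ = 5: 3 blocks summing to 4 forces exactly one block of size 2 and the rest size 1 → block sizes [2, 1, 1]

Assembling the blocks gives a Jordan form
J =
  [5, 1, 0, 0]
  [0, 5, 0, 0]
  [0, 0, 5, 0]
  [0, 0, 0, 5]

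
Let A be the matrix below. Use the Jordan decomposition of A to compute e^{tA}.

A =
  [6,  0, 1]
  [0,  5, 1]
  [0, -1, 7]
e^{tA} =
  [exp(6*t), -t^2*exp(6*t)/2, t^2*exp(6*t)/2 + t*exp(6*t)]
  [0, -t*exp(6*t) + exp(6*t), t*exp(6*t)]
  [0, -t*exp(6*t), t*exp(6*t) + exp(6*t)]

Strategy: write A = P · J · P⁻¹ where J is a Jordan canonical form, so e^{tA} = P · e^{tJ} · P⁻¹, and e^{tJ} can be computed block-by-block.

A has Jordan form
J =
  [6, 1, 0]
  [0, 6, 1]
  [0, 0, 6]
(up to reordering of blocks).

Per-block formulas:
  For a 3×3 Jordan block J_3(6): exp(t · J_3(6)) = e^(6t)·(I + t·N + (t^2/2)·N^2), where N is the 3×3 nilpotent shift.

After assembling e^{tJ} and conjugating by P, we get:

e^{tA} =
  [exp(6*t), -t^2*exp(6*t)/2, t^2*exp(6*t)/2 + t*exp(6*t)]
  [0, -t*exp(6*t) + exp(6*t), t*exp(6*t)]
  [0, -t*exp(6*t), t*exp(6*t) + exp(6*t)]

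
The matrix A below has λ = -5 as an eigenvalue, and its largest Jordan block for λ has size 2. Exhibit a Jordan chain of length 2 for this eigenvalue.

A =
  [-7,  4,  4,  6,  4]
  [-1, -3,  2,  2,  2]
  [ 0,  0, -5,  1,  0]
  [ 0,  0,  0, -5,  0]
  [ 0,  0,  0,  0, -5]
A Jordan chain for λ = -5 of length 2:
v_1 = (-2, -1, 0, 0, 0)ᵀ
v_2 = (1, 0, 0, 0, 0)ᵀ

Let N = A − (-5)·I. We want v_2 with N^2 v_2 = 0 but N^1 v_2 ≠ 0; then v_{j-1} := N · v_j for j = 2, …, 2.

Pick v_2 = (1, 0, 0, 0, 0)ᵀ.
Then v_1 = N · v_2 = (-2, -1, 0, 0, 0)ᵀ.

Sanity check: (A − (-5)·I) v_1 = (0, 0, 0, 0, 0)ᵀ = 0. ✓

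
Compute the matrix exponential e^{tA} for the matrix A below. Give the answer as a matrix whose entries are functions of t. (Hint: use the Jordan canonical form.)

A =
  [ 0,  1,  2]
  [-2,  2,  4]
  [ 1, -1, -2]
e^{tA} =
  [1, t, 2*t]
  [-2*t, -t^2 + 2*t + 1, -2*t^2 + 4*t]
  [t, t^2/2 - t, t^2 - 2*t + 1]

Strategy: write A = P · J · P⁻¹ where J is a Jordan canonical form, so e^{tA} = P · e^{tJ} · P⁻¹, and e^{tJ} can be computed block-by-block.

A has Jordan form
J =
  [0, 1, 0]
  [0, 0, 1]
  [0, 0, 0]
(up to reordering of blocks).

Per-block formulas:
  For a 3×3 Jordan block J_3(0): exp(t · J_3(0)) = e^(0t)·(I + t·N + (t^2/2)·N^2), where N is the 3×3 nilpotent shift.

After assembling e^{tJ} and conjugating by P, we get:

e^{tA} =
  [1, t, 2*t]
  [-2*t, -t^2 + 2*t + 1, -2*t^2 + 4*t]
  [t, t^2/2 - t, t^2 - 2*t + 1]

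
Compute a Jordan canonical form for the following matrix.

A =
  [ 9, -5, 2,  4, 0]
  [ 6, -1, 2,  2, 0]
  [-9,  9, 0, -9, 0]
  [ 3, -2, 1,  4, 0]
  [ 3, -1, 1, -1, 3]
J_2(3) ⊕ J_2(3) ⊕ J_1(3)

The characteristic polynomial is
  det(x·I − A) = x^5 - 15*x^4 + 90*x^3 - 270*x^2 + 405*x - 243 = (x - 3)^5

Eigenvalues and multiplicities (the geometric multiplicity of λ is n − rank(A − λI), which equals the number of Jordan blocks for λ):
  λ = 3: algebraic multiplicity = 5, geometric multiplicity = 3

Determining the block sizes for each eigenvalue:
  λ = 3: with am = 5 and gm = 3, the partition is not yet determined (e.g. several partitions of 5 into 3 parts exist). Let N = A − (3)·I. Computing rank(N^1) = 2, rank(N^2) = 0; the number of blocks of size ≥ j is rank(N^{j−1}) − rank(N^j), giving [3, 2]. So we have 2 block(s) of size 2, 1 block(s) of size 1 → block sizes [2, 2, 1]

Assembling the blocks gives a Jordan form
J =
  [3, 1, 0, 0, 0]
  [0, 3, 0, 0, 0]
  [0, 0, 3, 1, 0]
  [0, 0, 0, 3, 0]
  [0, 0, 0, 0, 3]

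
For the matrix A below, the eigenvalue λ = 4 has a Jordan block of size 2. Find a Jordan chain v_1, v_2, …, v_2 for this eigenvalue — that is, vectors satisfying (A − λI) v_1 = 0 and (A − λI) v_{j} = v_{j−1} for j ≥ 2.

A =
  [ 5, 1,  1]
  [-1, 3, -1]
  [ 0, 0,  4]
A Jordan chain for λ = 4 of length 2:
v_1 = (1, -1, 0)ᵀ
v_2 = (1, 0, 0)ᵀ

Let N = A − (4)·I. We want v_2 with N^2 v_2 = 0 but N^1 v_2 ≠ 0; then v_{j-1} := N · v_j for j = 2, …, 2.

Pick v_2 = (1, 0, 0)ᵀ.
Then v_1 = N · v_2 = (1, -1, 0)ᵀ.

Sanity check: (A − (4)·I) v_1 = (0, 0, 0)ᵀ = 0. ✓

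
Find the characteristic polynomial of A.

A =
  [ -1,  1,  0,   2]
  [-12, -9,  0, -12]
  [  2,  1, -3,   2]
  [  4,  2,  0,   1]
x^4 + 12*x^3 + 54*x^2 + 108*x + 81

Expanding det(x·I − A) (e.g. by cofactor expansion or by noting that A is similar to its Jordan form J, which has the same characteristic polynomial as A) gives
  χ_A(x) = x^4 + 12*x^3 + 54*x^2 + 108*x + 81
which factors as (x + 3)^4. The eigenvalues (with algebraic multiplicities) are λ = -3 with multiplicity 4.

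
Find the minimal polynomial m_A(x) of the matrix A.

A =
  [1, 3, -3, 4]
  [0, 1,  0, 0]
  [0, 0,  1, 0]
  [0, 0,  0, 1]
x^2 - 2*x + 1

The characteristic polynomial is χ_A(x) = (x - 1)^4, so the eigenvalues are known. The minimal polynomial is
  m_A(x) = Π_λ (x − λ)^{k_λ}
where k_λ is the size of the *largest* Jordan block for λ (equivalently, the smallest k with (A − λI)^k v = 0 for every generalised eigenvector v of λ).

  λ = 1: largest Jordan block has size 2, contributing (x − 1)^2

So m_A(x) = (x - 1)^2 = x^2 - 2*x + 1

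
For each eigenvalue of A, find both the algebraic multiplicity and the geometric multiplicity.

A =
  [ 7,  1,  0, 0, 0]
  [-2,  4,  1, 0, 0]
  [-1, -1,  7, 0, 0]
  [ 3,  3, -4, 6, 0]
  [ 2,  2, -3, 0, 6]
λ = 6: alg = 5, geom = 3

Step 1 — factor the characteristic polynomial to read off the algebraic multiplicities:
  χ_A(x) = (x - 6)^5

Step 2 — compute geometric multiplicities via the rank-nullity identity g(λ) = n − rank(A − λI):
  rank(A − (6)·I) = 2, so dim ker(A − (6)·I) = n − 2 = 3

Summary:
  λ = 6: algebraic multiplicity = 5, geometric multiplicity = 3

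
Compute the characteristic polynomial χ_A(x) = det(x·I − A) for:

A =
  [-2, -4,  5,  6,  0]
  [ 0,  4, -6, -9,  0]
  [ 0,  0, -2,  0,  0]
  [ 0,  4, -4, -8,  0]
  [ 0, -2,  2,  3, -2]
x^5 + 10*x^4 + 40*x^3 + 80*x^2 + 80*x + 32

Expanding det(x·I − A) (e.g. by cofactor expansion or by noting that A is similar to its Jordan form J, which has the same characteristic polynomial as A) gives
  χ_A(x) = x^5 + 10*x^4 + 40*x^3 + 80*x^2 + 80*x + 32
which factors as (x + 2)^5. The eigenvalues (with algebraic multiplicities) are λ = -2 with multiplicity 5.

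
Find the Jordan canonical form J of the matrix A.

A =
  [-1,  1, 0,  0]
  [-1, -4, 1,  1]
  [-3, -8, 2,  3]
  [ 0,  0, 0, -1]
J_3(-1) ⊕ J_1(-1)

The characteristic polynomial is
  det(x·I − A) = x^4 + 4*x^3 + 6*x^2 + 4*x + 1 = (x + 1)^4

Eigenvalues and multiplicities (the geometric multiplicity of λ is n − rank(A − λI), which equals the number of Jordan blocks for λ):
  λ = -1: algebraic multiplicity = 4, geometric multiplicity = 2

Determining the block sizes for each eigenvalue:
  λ = -1: with am = 4 and gm = 2, the partition is not yet determined (e.g. several partitions of 4 into 2 parts exist). Let N = A − (-1)·I. Computing rank(N^1) = 2, rank(N^2) = 1, rank(N^3) = 0; the number of blocks of size ≥ j is rank(N^{j−1}) − rank(N^j), giving [2, 1, 1]. So we have 1 block(s) of size 3, 1 block(s) of size 1 → block sizes [3, 1]

Assembling the blocks gives a Jordan form
J =
  [-1,  1,  0,  0]
  [ 0, -1,  1,  0]
  [ 0,  0, -1,  0]
  [ 0,  0,  0, -1]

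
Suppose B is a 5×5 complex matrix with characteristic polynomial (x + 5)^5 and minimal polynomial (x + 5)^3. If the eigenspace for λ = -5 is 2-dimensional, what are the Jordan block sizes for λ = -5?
Block sizes for λ = -5: [3, 2]

Step 1 — from the characteristic polynomial, algebraic multiplicity of λ = -5 is 5. From dim ker(B − (-5)·I) = 2, there are exactly 2 Jordan blocks for λ = -5.
Step 2 — from the minimal polynomial, the factor (x + 5)^3 tells us the largest block for λ = -5 has size 3.
Step 3 — with total size 5, 2 blocks, and largest block 3, the block sizes (in nonincreasing order) are [3, 2].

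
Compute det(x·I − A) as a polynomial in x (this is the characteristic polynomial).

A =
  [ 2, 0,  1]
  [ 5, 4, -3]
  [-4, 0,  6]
x^3 - 12*x^2 + 48*x - 64

Expanding det(x·I − A) (e.g. by cofactor expansion or by noting that A is similar to its Jordan form J, which has the same characteristic polynomial as A) gives
  χ_A(x) = x^3 - 12*x^2 + 48*x - 64
which factors as (x - 4)^3. The eigenvalues (with algebraic multiplicities) are λ = 4 with multiplicity 3.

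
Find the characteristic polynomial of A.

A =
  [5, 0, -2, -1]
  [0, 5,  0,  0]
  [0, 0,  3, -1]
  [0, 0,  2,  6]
x^4 - 19*x^3 + 135*x^2 - 425*x + 500

Expanding det(x·I − A) (e.g. by cofactor expansion or by noting that A is similar to its Jordan form J, which has the same characteristic polynomial as A) gives
  χ_A(x) = x^4 - 19*x^3 + 135*x^2 - 425*x + 500
which factors as (x - 5)^3*(x - 4). The eigenvalues (with algebraic multiplicities) are λ = 4 with multiplicity 1, λ = 5 with multiplicity 3.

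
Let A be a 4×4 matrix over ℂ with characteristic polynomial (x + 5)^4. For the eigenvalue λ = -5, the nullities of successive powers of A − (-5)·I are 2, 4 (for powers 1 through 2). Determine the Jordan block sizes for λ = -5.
Block sizes for λ = -5: [2, 2]

From the dimensions of kernels of powers, the number of Jordan blocks of size at least j is d_j − d_{j−1} where d_j = dim ker(N^j) (with d_0 = 0). Computing the differences gives [2, 2].
The number of blocks of size exactly k is (#blocks of size ≥ k) − (#blocks of size ≥ k + 1), so the partition is: 2 block(s) of size 2.
In nonincreasing order the block sizes are [2, 2].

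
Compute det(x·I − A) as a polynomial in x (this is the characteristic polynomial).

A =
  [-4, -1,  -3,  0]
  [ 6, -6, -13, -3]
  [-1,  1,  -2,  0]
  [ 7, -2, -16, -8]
x^4 + 20*x^3 + 150*x^2 + 500*x + 625

Expanding det(x·I − A) (e.g. by cofactor expansion or by noting that A is similar to its Jordan form J, which has the same characteristic polynomial as A) gives
  χ_A(x) = x^4 + 20*x^3 + 150*x^2 + 500*x + 625
which factors as (x + 5)^4. The eigenvalues (with algebraic multiplicities) are λ = -5 with multiplicity 4.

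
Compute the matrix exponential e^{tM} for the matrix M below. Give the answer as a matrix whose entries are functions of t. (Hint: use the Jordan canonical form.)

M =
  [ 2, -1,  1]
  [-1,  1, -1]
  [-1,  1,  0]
e^{tM} =
  [t^2*exp(t)/2 + t*exp(t) + exp(t), -t*exp(t), t^2*exp(t)/2 + t*exp(t)]
  [-t*exp(t), exp(t), -t*exp(t)]
  [-t^2*exp(t)/2 - t*exp(t), t*exp(t), -t^2*exp(t)/2 - t*exp(t) + exp(t)]

Strategy: write M = P · J · P⁻¹ where J is a Jordan canonical form, so e^{tM} = P · e^{tJ} · P⁻¹, and e^{tJ} can be computed block-by-block.

M has Jordan form
J =
  [1, 1, 0]
  [0, 1, 1]
  [0, 0, 1]
(up to reordering of blocks).

Per-block formulas:
  For a 3×3 Jordan block J_3(1): exp(t · J_3(1)) = e^(1t)·(I + t·N + (t^2/2)·N^2), where N is the 3×3 nilpotent shift.

After assembling e^{tJ} and conjugating by P, we get:

e^{tM} =
  [t^2*exp(t)/2 + t*exp(t) + exp(t), -t*exp(t), t^2*exp(t)/2 + t*exp(t)]
  [-t*exp(t), exp(t), -t*exp(t)]
  [-t^2*exp(t)/2 - t*exp(t), t*exp(t), -t^2*exp(t)/2 - t*exp(t) + exp(t)]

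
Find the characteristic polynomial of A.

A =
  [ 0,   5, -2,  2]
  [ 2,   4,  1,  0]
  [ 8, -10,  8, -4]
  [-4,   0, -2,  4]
x^4 - 16*x^3 + 96*x^2 - 256*x + 256

Expanding det(x·I − A) (e.g. by cofactor expansion or by noting that A is similar to its Jordan form J, which has the same characteristic polynomial as A) gives
  χ_A(x) = x^4 - 16*x^3 + 96*x^2 - 256*x + 256
which factors as (x - 4)^4. The eigenvalues (with algebraic multiplicities) are λ = 4 with multiplicity 4.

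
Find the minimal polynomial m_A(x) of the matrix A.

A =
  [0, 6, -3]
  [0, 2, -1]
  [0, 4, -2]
x^2

The characteristic polynomial is χ_A(x) = x^3, so the eigenvalues are known. The minimal polynomial is
  m_A(x) = Π_λ (x − λ)^{k_λ}
where k_λ is the size of the *largest* Jordan block for λ (equivalently, the smallest k with (A − λI)^k v = 0 for every generalised eigenvector v of λ).

  λ = 0: largest Jordan block has size 2, contributing (x − 0)^2

So m_A(x) = x^2 = x^2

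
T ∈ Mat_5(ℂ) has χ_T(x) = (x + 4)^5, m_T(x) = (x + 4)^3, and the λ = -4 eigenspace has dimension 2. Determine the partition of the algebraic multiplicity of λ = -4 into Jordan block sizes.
Block sizes for λ = -4: [3, 2]

Step 1 — from the characteristic polynomial, algebraic multiplicity of λ = -4 is 5. From dim ker(T − (-4)·I) = 2, there are exactly 2 Jordan blocks for λ = -4.
Step 2 — from the minimal polynomial, the factor (x + 4)^3 tells us the largest block for λ = -4 has size 3.
Step 3 — with total size 5, 2 blocks, and largest block 3, the block sizes (in nonincreasing order) are [3, 2].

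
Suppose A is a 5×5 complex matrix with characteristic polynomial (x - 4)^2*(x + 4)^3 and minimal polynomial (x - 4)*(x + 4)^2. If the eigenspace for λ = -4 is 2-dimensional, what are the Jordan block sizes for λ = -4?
Block sizes for λ = -4: [2, 1]

Step 1 — from the characteristic polynomial, algebraic multiplicity of λ = -4 is 3. From dim ker(A − (-4)·I) = 2, there are exactly 2 Jordan blocks for λ = -4.
Step 2 — from the minimal polynomial, the factor (x + 4)^2 tells us the largest block for λ = -4 has size 2.
Step 3 — with total size 3, 2 blocks, and largest block 2, the block sizes (in nonincreasing order) are [2, 1].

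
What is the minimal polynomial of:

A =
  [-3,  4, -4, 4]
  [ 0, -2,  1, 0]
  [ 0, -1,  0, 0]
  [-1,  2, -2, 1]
x^2 + 2*x + 1

The characteristic polynomial is χ_A(x) = (x + 1)^4, so the eigenvalues are known. The minimal polynomial is
  m_A(x) = Π_λ (x − λ)^{k_λ}
where k_λ is the size of the *largest* Jordan block for λ (equivalently, the smallest k with (A − λI)^k v = 0 for every generalised eigenvector v of λ).

  λ = -1: largest Jordan block has size 2, contributing (x + 1)^2

So m_A(x) = (x + 1)^2 = x^2 + 2*x + 1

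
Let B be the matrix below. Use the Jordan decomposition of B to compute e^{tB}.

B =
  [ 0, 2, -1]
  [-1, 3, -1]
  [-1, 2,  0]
e^{tB} =
  [-t*exp(t) + exp(t), 2*t*exp(t), -t*exp(t)]
  [-t*exp(t), 2*t*exp(t) + exp(t), -t*exp(t)]
  [-t*exp(t), 2*t*exp(t), -t*exp(t) + exp(t)]

Strategy: write B = P · J · P⁻¹ where J is a Jordan canonical form, so e^{tB} = P · e^{tJ} · P⁻¹, and e^{tJ} can be computed block-by-block.

B has Jordan form
J =
  [1, 1, 0]
  [0, 1, 0]
  [0, 0, 1]
(up to reordering of blocks).

Per-block formulas:
  For a 2×2 Jordan block J_2(1): exp(t · J_2(1)) = e^(1t)·(I + t·N), where N is the 2×2 nilpotent shift.
  For a 1×1 block at λ = 1: exp(t · [1]) = [e^(1t)].

After assembling e^{tJ} and conjugating by P, we get:

e^{tB} =
  [-t*exp(t) + exp(t), 2*t*exp(t), -t*exp(t)]
  [-t*exp(t), 2*t*exp(t) + exp(t), -t*exp(t)]
  [-t*exp(t), 2*t*exp(t), -t*exp(t) + exp(t)]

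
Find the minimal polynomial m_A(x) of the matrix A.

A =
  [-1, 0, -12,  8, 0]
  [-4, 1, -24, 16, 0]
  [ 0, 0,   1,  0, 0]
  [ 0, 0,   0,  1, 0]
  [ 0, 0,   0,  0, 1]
x^2 - 1

The characteristic polynomial is χ_A(x) = (x - 1)^4*(x + 1), so the eigenvalues are known. The minimal polynomial is
  m_A(x) = Π_λ (x − λ)^{k_λ}
where k_λ is the size of the *largest* Jordan block for λ (equivalently, the smallest k with (A − λI)^k v = 0 for every generalised eigenvector v of λ).

  λ = -1: largest Jordan block has size 1, contributing (x + 1)
  λ = 1: largest Jordan block has size 1, contributing (x − 1)

So m_A(x) = (x - 1)*(x + 1) = x^2 - 1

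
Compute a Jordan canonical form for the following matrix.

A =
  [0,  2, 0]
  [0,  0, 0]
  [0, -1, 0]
J_2(0) ⊕ J_1(0)

The characteristic polynomial is
  det(x·I − A) = x^3

Eigenvalues and multiplicities (the geometric multiplicity of λ is n − rank(A − λI), which equals the number of Jordan blocks for λ):
  λ = 0: algebraic multiplicity = 3, geometric multiplicity = 2

Determining the block sizes for each eigenvalue:
  λ = 0: 2 blocks summing to 3 forces exactly one block of size 2 and the rest size 1 → block sizes [2, 1]

Assembling the blocks gives a Jordan form
J =
  [0, 1, 0]
  [0, 0, 0]
  [0, 0, 0]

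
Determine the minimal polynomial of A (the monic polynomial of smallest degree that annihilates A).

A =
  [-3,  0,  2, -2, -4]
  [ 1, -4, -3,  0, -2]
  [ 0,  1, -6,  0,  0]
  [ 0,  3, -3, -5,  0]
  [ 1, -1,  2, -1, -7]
x^3 + 15*x^2 + 75*x + 125

The characteristic polynomial is χ_A(x) = (x + 5)^5, so the eigenvalues are known. The minimal polynomial is
  m_A(x) = Π_λ (x − λ)^{k_λ}
where k_λ is the size of the *largest* Jordan block for λ (equivalently, the smallest k with (A − λI)^k v = 0 for every generalised eigenvector v of λ).

  λ = -5: largest Jordan block has size 3, contributing (x + 5)^3

So m_A(x) = (x + 5)^3 = x^3 + 15*x^2 + 75*x + 125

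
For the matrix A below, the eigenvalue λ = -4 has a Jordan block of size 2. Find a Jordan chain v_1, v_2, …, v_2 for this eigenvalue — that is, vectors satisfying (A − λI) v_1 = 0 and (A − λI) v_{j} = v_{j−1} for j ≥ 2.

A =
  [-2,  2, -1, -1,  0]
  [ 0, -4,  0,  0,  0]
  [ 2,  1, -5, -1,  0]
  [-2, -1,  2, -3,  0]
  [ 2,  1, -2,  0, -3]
A Jordan chain for λ = -4 of length 2:
v_1 = (2, 0, 0, 4, -4)ᵀ
v_2 = (1, 2, 4, 0, 0)ᵀ

Let N = A − (-4)·I. We want v_2 with N^2 v_2 = 0 but N^1 v_2 ≠ 0; then v_{j-1} := N · v_j for j = 2, …, 2.

Pick v_2 = (1, 2, 4, 0, 0)ᵀ.
Then v_1 = N · v_2 = (2, 0, 0, 4, -4)ᵀ.

Sanity check: (A − (-4)·I) v_1 = (0, 0, 0, 0, 0)ᵀ = 0. ✓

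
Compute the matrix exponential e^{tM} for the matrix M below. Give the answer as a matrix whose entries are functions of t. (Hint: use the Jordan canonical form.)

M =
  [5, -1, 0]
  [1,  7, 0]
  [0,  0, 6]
e^{tM} =
  [-t*exp(6*t) + exp(6*t), -t*exp(6*t), 0]
  [t*exp(6*t), t*exp(6*t) + exp(6*t), 0]
  [0, 0, exp(6*t)]

Strategy: write M = P · J · P⁻¹ where J is a Jordan canonical form, so e^{tM} = P · e^{tJ} · P⁻¹, and e^{tJ} can be computed block-by-block.

M has Jordan form
J =
  [6, 1, 0]
  [0, 6, 0]
  [0, 0, 6]
(up to reordering of blocks).

Per-block formulas:
  For a 1×1 block at λ = 6: exp(t · [6]) = [e^(6t)].
  For a 2×2 Jordan block J_2(6): exp(t · J_2(6)) = e^(6t)·(I + t·N), where N is the 2×2 nilpotent shift.

After assembling e^{tJ} and conjugating by P, we get:

e^{tM} =
  [-t*exp(6*t) + exp(6*t), -t*exp(6*t), 0]
  [t*exp(6*t), t*exp(6*t) + exp(6*t), 0]
  [0, 0, exp(6*t)]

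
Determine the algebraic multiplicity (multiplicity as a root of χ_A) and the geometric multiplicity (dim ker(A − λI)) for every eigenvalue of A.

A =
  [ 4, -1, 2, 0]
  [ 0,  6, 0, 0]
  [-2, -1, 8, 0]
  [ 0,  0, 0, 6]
λ = 6: alg = 4, geom = 3

Step 1 — factor the characteristic polynomial to read off the algebraic multiplicities:
  χ_A(x) = (x - 6)^4

Step 2 — compute geometric multiplicities via the rank-nullity identity g(λ) = n − rank(A − λI):
  rank(A − (6)·I) = 1, so dim ker(A − (6)·I) = n − 1 = 3

Summary:
  λ = 6: algebraic multiplicity = 4, geometric multiplicity = 3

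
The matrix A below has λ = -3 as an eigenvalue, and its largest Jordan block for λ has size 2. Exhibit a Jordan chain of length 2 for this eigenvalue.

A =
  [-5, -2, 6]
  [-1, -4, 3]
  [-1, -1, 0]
A Jordan chain for λ = -3 of length 2:
v_1 = (-2, -1, -1)ᵀ
v_2 = (1, 0, 0)ᵀ

Let N = A − (-3)·I. We want v_2 with N^2 v_2 = 0 but N^1 v_2 ≠ 0; then v_{j-1} := N · v_j for j = 2, …, 2.

Pick v_2 = (1, 0, 0)ᵀ.
Then v_1 = N · v_2 = (-2, -1, -1)ᵀ.

Sanity check: (A − (-3)·I) v_1 = (0, 0, 0)ᵀ = 0. ✓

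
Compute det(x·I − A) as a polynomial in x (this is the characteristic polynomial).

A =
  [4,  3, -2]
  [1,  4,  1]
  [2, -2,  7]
x^3 - 15*x^2 + 75*x - 125

Expanding det(x·I − A) (e.g. by cofactor expansion or by noting that A is similar to its Jordan form J, which has the same characteristic polynomial as A) gives
  χ_A(x) = x^3 - 15*x^2 + 75*x - 125
which factors as (x - 5)^3. The eigenvalues (with algebraic multiplicities) are λ = 5 with multiplicity 3.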